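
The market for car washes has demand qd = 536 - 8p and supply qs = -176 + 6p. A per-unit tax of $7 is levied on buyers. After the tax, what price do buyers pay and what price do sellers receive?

Pre-tax equilibrium: p* = 356/7, q* = 904/7.
Tax on buyers shifts demand to qd = 536 − 8(p + 7) = 480 - 8p.
480 - 8p = -176 + 6p gives seller price ps = 328/7; buyers pay pb = 328/7 + 7 = 377/7.
New quantity: q = 536 − 8(377/7) = 736/7.

Buyers pay 377/7, sellers receive 328/7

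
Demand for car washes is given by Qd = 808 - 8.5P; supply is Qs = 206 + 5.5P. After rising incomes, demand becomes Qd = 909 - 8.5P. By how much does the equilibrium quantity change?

Original equilibrium: P* = 43, Q* = 442.5.
New equilibrium: 909 - 8.5P = 206 + 5.5P, so 703 = 14P and P' = 703/14; Q' = 909 − 8.5(703/14) = 13501/28.
Change in quantity: 13501/28 − 442.5 = 1111/28.

ΔQ = 1111/28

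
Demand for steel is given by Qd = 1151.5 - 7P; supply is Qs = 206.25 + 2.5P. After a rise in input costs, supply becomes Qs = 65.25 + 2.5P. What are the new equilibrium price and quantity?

P' = 4345/38, Q' = 6671/19

Original equilibrium: P* = 99.5, Q* = 455.
New equilibrium: 1151.5 - 7P = 65.25 + 2.5P, so 1086.25 = 9.5P and P' = 4345/38; Q' = 1151.5 − 7(4345/38) = 6671/19.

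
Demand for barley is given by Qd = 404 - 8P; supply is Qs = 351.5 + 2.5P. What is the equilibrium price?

Set Qd = Qs: 404 - 8P = 351.5 + 2.5P.
52.5 = 10.5P, so P* = 5.
Q* = 404 − 8(5) = 364.

P* = 5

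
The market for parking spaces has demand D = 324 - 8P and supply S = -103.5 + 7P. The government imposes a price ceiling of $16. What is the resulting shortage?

Shortage = 187.5

Equilibrium price would be P* = 28.5, so the ceiling at 16 binds.
At P = 16: D = 324 − 8(16) = 196, S = -103.5 + 7(16) = 8.5.
Shortage = 196 − 8.5 = 187.5.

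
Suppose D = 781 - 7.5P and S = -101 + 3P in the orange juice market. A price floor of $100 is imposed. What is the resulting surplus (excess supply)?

Equilibrium price would be P* = 84, so the floor at 100 binds.
At P = 100: D = 31, S = 199.
Surplus = 199 − 31 = 168.

Surplus = 168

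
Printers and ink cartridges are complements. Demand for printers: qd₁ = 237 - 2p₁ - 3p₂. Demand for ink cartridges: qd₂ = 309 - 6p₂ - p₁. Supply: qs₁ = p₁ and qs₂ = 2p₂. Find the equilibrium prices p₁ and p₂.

Market 1: 237 - 2p₁ - 3p₂ = p₁ → 3p₁ + 3p₂ = 237.
Market 2: 8p₂ + p₁ = 309.
Eliminating p₂: 8×(1) − 3×(2) gives 21p₁ = 969, so p₁ = 323/7.
Back-substitute into (2): p₂ = (309 − 1×323/7) / 8 = 230/7.

p₁ = 323/7, p₂ = 230/7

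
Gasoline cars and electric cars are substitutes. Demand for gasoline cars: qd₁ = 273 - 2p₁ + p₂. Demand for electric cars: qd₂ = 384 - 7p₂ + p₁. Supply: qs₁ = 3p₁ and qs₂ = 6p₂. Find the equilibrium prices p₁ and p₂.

Market 1: 273 - 2p₁ + p₂ = 3p₁ → 5p₁ - p₂ = 273.
Market 2: 13p₂ - p₁ = 384.
Eliminating p₂: 13×(1) + 1×(2) gives 64p₁ = 3933, so p₁ = 61.453125.
Back-substitute into (2): p₂ = (384 + 1×61.453125) / 13 = 34.265625.

p₁ = 61.453125, p₂ = 34.265625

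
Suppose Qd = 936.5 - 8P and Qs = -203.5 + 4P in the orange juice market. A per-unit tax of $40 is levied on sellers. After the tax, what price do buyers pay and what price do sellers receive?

Buyers pay 325/3, sellers receive 205/3

Pre-tax equilibrium: P* = 95, Q* = 176.5.
Tax on sellers shifts supply to Qs = -203.5 + 4(P − 40) = -363.5 + 4P.
936.5 - 8P = -363.5 + 4P gives buyer price Pb = 325/3; sellers receive Ps = 325/3 − 40 = 205/3.
New quantity: Q = 936.5 − 8(325/3) = 419/6.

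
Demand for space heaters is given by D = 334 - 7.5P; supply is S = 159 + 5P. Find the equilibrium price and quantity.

Set D = S: 334 - 7.5P = 159 + 5P.
175 = 12.5P, so P* = 14.
Q* = 334 − 7.5(14) = 229.

P* = 14, Q* = 229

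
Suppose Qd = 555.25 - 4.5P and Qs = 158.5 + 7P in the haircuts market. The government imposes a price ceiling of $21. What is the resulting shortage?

Shortage = 155.25

Equilibrium price would be P* = 34.5, so the ceiling at 21 binds.
At P = 21: Qd = 555.25 − 4.5(21) = 460.75, Qs = 158.5 + 7(21) = 305.5.
Shortage = 460.75 − 305.5 = 155.25.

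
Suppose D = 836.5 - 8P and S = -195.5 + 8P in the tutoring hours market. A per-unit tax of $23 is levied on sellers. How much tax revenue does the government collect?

Tax revenue = 5255.5

Pre-tax equilibrium: P* = 64.5, Q* = 320.5.
Tax on sellers shifts supply to S = -195.5 + 8(P − 23) = -379.5 + 8P.
836.5 - 8P = -379.5 + 8P gives buyer price Pb = 76; sellers receive Ps = 76 − 23 = 53.
New quantity: Q = 836.5 − 8(76) = 228.5.
Revenue = 23 × 228.5 = 5255.5.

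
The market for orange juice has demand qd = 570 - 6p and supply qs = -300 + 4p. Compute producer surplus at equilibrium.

Equilibrium: 570 - 6p = -300 + 4p gives p* = 87, q* = 48.
Supply starts at p = 75 (where qs = 0).
PS = ½(87 − 75)(48) = 288.

Producer surplus = 288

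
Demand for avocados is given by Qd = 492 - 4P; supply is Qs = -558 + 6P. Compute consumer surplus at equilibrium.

Equilibrium: 492 - 4P = -558 + 6P gives P* = 105, Q* = 72.
Demand choke price (Qd = 0): P = 123.
CS = ½(123 − 105)(72) = 648.

Consumer surplus = 648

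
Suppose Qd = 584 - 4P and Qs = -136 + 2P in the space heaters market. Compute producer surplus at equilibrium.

Equilibrium: 584 - 4P = -136 + 2P gives P* = 120, Q* = 104.
Supply starts at P = 68 (where Qs = 0).
PS = ½(120 − 68)(104) = 2704.

Producer surplus = 2704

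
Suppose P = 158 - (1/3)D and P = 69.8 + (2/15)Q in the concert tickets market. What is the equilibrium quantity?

Set the two price expressions equal: 158 - (1/3)Q = 69.8 + (2/15)Q.
88.2 = (7/15)Q, so Q* = 189.
P* = 158 − (1/3)(189) = 95.

Q* = 189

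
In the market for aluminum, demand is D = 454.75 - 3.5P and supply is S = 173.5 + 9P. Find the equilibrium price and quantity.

P* = 22.5, Q* = 376

Set D = S: 454.75 - 3.5P = 173.5 + 9P.
281.25 = 12.5P, so P* = 22.5.
Q* = 454.75 − 3.5(22.5) = 376.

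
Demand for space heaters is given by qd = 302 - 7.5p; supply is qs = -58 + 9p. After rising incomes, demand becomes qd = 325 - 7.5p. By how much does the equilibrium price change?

Δp = 46/33

Original equilibrium: p* = 240/11, q* = 1522/11.
New equilibrium: 325 - 7.5p = -58 + 9p, so 383 = 16.5p and p' = 766/33; q' = 325 − 7.5(766/33) = 1660/11.
Change in price: 766/33 − 240/11 = 46/33.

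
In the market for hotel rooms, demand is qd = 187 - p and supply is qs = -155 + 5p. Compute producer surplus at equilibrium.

Equilibrium: 187 - p = -155 + 5p gives p* = 57, q* = 130.
Supply starts at p = 31 (where qs = 0).
PS = ½(57 − 31)(130) = 1690.

Producer surplus = 1690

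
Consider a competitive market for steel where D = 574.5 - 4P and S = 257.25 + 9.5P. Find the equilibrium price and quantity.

P* = 23.5, Q* = 480.5

Set D = S: 574.5 - 4P = 257.25 + 9.5P.
317.25 = 13.5P, so P* = 23.5.
Q* = 574.5 − 4(23.5) = 480.5.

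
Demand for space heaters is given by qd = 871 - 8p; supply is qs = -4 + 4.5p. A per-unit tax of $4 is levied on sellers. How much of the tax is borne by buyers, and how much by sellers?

Pre-tax equilibrium: p* = 70, q* = 311.
Tax on sellers shifts supply to qs = -4 + 4.5(p − 4) = -22 + 4.5p.
871 - 8p = -22 + 4.5p gives buyer price pb = 71.44; sellers receive ps = 71.44 − 4 = 67.44.
New quantity: q = 871 − 8(71.44) = 299.48.
Buyer burden = 71.44 − 70 = 1.44; seller burden = 70 − 67.44 = 2.56.

Buyers bear $1.44, sellers bear $2.56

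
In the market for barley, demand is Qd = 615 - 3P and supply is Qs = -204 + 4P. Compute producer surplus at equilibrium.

Equilibrium: 615 - 3P = -204 + 4P gives P* = 117, Q* = 264.
Supply starts at P = 51 (where Qs = 0).
PS = ½(117 − 51)(264) = 8712.

Producer surplus = 8712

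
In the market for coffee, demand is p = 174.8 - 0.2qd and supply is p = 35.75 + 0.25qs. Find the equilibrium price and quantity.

Set the two price expressions equal: 174.8 - 0.2q = 35.75 + 0.25q.
139.05 = 0.45q, so q* = 309.
p* = 174.8 − (0.2)(309) = 113.

p* = 113, q* = 309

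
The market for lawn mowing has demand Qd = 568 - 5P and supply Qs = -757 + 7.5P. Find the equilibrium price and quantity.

Set Qd = Qs: 568 - 5P = -757 + 7.5P.
1325 = 12.5P, so P* = 106.
Q* = 568 − 5(106) = 38.

P* = 106, Q* = 38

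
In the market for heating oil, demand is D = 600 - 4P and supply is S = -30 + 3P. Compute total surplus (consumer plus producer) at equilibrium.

Equilibrium: 600 - 4P = -30 + 3P gives P* = 90, Q* = 240.
Demand choke price: P = 150; supply starts at P = 10.
CS = ½(150 − 90)(240) = 7200; PS = ½(90 − 10)(240) = 9600.

Total surplus = 16800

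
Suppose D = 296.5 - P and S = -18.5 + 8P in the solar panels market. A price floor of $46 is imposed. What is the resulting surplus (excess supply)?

Equilibrium price would be P* = 35, so the floor at 46 binds.
At P = 46: D = 250.5, S = 349.5.
Surplus = 349.5 − 250.5 = 99.

Surplus = 99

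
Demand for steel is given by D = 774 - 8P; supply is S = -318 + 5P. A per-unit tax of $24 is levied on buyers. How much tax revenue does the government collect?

Pre-tax equilibrium: P* = 84, Q* = 102.
Tax on buyers shifts demand to D = 774 − 8(P + 24) = 582 - 8P.
582 - 8P = -318 + 5P gives seller price Ps = 900/13; buyers pay Pb = 900/13 + 24 = 1212/13.
New quantity: Q = 774 − 8(1212/13) = 366/13.
Revenue = 24 × 366/13 = 8784/13.

Tax revenue = 8784/13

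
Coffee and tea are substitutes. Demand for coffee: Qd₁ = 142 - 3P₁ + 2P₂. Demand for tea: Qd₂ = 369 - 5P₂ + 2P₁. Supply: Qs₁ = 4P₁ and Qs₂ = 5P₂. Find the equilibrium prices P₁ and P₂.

Market 1: 142 - 3P₁ + 2P₂ = 4P₁ → 7P₁ - 2P₂ = 142.
Market 2: 10P₂ - 2P₁ = 369.
Eliminating P₂: 10×(1) + 2×(2) gives 66P₁ = 2158, so P₁ = 1079/33.
Back-substitute into (2): P₂ = (369 + 2×1079/33) / 10 = 2867/66.

P₁ = 1079/33, P₂ = 2867/66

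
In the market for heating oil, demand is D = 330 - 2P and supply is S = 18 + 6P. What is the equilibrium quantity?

Q* = 252

Set D = S: 330 - 2P = 18 + 6P.
312 = 8P, so P* = 39.
Q* = 330 − 2(39) = 252.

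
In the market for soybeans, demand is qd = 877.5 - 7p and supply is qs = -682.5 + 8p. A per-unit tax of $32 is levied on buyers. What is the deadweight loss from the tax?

Pre-tax equilibrium: p* = 104, q* = 149.5.
Tax on buyers shifts demand to qd = 877.5 − 7(p + 32) = 653.5 - 7p.
653.5 - 7p = -682.5 + 8p gives seller price ps = 1336/15; buyers pay pb = 1336/15 + 32 = 1816/15.
New quantity: q = 877.5 − 7(1816/15) = 901/30.
DWL = ½ × 32 × (149.5 − 901/30) = 28672/15.

Deadweight loss = 28672/15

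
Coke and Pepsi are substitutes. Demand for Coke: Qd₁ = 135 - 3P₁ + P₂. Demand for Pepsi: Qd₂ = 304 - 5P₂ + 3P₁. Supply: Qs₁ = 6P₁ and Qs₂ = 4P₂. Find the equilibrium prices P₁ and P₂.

Market 1: 135 - 3P₁ + P₂ = 6P₁ → 9P₁ - P₂ = 135.
Market 2: 9P₂ - 3P₁ = 304.
Eliminating P₂: 9×(1) + 1×(2) gives 78P₁ = 1519, so P₁ = 1519/78.
Back-substitute into (2): P₂ = (304 + 3×1519/78) / 9 = 1047/26.

P₁ = 1519/78, P₂ = 1047/26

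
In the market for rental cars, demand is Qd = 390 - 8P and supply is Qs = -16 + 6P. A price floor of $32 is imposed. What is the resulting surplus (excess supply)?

Equilibrium price would be P* = 29, so the floor at 32 binds.
At P = 32: Qd = 134, Qs = 176.
Surplus = 176 − 134 = 42.

Surplus = 42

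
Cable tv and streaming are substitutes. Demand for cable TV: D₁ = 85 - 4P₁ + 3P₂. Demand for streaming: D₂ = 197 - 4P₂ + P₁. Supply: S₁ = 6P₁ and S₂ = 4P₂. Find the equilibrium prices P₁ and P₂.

P₁ = 1271/77, P₂ = 2055/77

Market 1: 85 - 4P₁ + 3P₂ = 6P₁ → 10P₁ - 3P₂ = 85.
Market 2: 8P₂ - P₁ = 197.
Eliminating P₂: 8×(1) + 3×(2) gives 77P₁ = 1271, so P₁ = 1271/77.
Back-substitute into (2): P₂ = (197 + 1×1271/77) / 8 = 2055/77.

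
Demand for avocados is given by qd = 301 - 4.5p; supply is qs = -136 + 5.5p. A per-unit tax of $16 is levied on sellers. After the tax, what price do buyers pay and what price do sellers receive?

Buyers pay $52.5, sellers receive $36.5

Pre-tax equilibrium: p* = 43.7, q* = 104.35.
Tax on sellers shifts supply to qs = -136 + 5.5(p − 16) = -224 + 5.5p.
301 - 4.5p = -224 + 5.5p gives buyer price pb = 52.5; sellers receive ps = 52.5 − 16 = 36.5.
New quantity: q = 301 − 4.5(52.5) = 64.75.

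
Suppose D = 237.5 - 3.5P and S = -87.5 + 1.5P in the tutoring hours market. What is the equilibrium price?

Set D = S: 237.5 - 3.5P = -87.5 + 1.5P.
325 = 5P, so P* = 65.
Q* = 237.5 − 3.5(65) = 10.

P* = 65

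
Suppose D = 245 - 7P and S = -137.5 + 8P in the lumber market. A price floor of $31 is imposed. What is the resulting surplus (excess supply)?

Equilibrium price would be P* = 25.5, so the floor at 31 binds.
At P = 31: D = 28, S = 110.5.
Surplus = 110.5 − 28 = 82.5.

Surplus = 82.5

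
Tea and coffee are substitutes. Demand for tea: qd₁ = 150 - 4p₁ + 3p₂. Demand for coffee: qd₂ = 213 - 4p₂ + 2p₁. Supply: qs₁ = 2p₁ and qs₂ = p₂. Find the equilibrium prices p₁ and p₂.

Market 1: 150 - 4p₁ + 3p₂ = 2p₁ → 6p₁ - 3p₂ = 150.
Market 2: 5p₂ - 2p₁ = 213.
Eliminating p₂: 5×(1) + 3×(2) gives 24p₁ = 1389, so p₁ = 57.875.
Back-substitute into (2): p₂ = (213 + 2×57.875) / 5 = 65.75.

p₁ = 57.875, p₂ = 65.75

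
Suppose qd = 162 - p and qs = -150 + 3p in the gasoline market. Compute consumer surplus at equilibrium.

Consumer surplus = 3528

Equilibrium: 162 - p = -150 + 3p gives p* = 78, q* = 84.
Demand choke price (qd = 0): p = 162.
CS = ½(162 − 78)(84) = 3528.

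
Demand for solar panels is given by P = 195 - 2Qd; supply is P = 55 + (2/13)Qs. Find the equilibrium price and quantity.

P* = 65, Q* = 65

Set the two price expressions equal: 195 - 2Q = 55 + (2/13)Q.
140 = (28/13)Q, so Q* = 65.
P* = 195 − (2)(65) = 65.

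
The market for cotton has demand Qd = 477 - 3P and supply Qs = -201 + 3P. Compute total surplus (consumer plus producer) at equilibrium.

Equilibrium: 477 - 3P = -201 + 3P gives P* = 113, Q* = 138.
Demand choke price: P = 159; supply starts at P = 67.
CS = ½(159 − 113)(138) = 3174; PS = ½(113 − 67)(138) = 3174.

Total surplus = 6348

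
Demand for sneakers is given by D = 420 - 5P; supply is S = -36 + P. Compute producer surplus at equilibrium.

Producer surplus = 800

Equilibrium: 420 - 5P = -36 + P gives P* = 76, Q* = 40.
Supply starts at P = 36 (where S = 0).
PS = ½(76 − 36)(40) = 800.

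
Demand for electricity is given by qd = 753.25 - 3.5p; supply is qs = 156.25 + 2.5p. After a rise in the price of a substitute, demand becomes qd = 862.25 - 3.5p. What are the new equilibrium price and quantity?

Original equilibrium: p* = 99.5, q* = 405.
New equilibrium: 862.25 - 3.5p = 156.25 + 2.5p, so 706 = 6p and p' = 353/3; q' = 862.25 − 3.5(353/3) = 5405/12.

p' = 353/3, q' = 5405/12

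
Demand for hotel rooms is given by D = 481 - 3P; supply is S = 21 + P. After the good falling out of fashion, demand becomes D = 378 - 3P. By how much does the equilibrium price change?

ΔP = -25.75

Original equilibrium: P* = 115, Q* = 136.
New equilibrium: 378 - 3P = 21 + P, so 357 = 4P and P' = 89.25; Q' = 378 − 3(89.25) = 110.25.
Change in price: 89.25 − 115 = -25.75.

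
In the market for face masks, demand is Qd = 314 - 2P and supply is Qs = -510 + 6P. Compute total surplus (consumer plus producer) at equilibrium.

Total surplus = 3888

Equilibrium: 314 - 2P = -510 + 6P gives P* = 103, Q* = 108.
Demand choke price: P = 157; supply starts at P = 85.
CS = ½(157 − 103)(108) = 2916; PS = ½(103 − 85)(108) = 972.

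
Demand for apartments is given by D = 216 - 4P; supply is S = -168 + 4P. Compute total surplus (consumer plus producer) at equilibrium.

Total surplus = 144

Equilibrium: 216 - 4P = -168 + 4P gives P* = 48, Q* = 24.
Demand choke price: P = 54; supply starts at P = 42.
CS = ½(54 − 48)(24) = 72; PS = ½(48 − 42)(24) = 72.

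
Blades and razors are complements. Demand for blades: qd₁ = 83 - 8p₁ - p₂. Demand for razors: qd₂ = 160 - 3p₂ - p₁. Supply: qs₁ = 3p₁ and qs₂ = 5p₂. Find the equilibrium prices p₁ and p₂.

p₁ = 168/29, p₂ = 559/29

Market 1: 83 - 8p₁ - p₂ = 3p₁ → 11p₁ + p₂ = 83.
Market 2: 8p₂ + p₁ = 160.
Eliminating p₂: 8×(1) − 1×(2) gives 87p₁ = 504, so p₁ = 168/29.
Back-substitute into (2): p₂ = (160 − 1×168/29) / 8 = 559/29.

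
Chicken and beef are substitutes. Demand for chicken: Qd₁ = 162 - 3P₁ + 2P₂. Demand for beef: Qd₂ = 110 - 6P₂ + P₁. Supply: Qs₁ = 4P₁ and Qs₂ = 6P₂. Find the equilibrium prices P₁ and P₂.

Market 1: 162 - 3P₁ + 2P₂ = 4P₁ → 7P₁ - 2P₂ = 162.
Market 2: 12P₂ - P₁ = 110.
Eliminating P₂: 12×(1) + 2×(2) gives 82P₁ = 2164, so P₁ = 1082/41.
Back-substitute into (2): P₂ = (110 + 1×1082/41) / 12 = 466/41.

P₁ = 1082/41, P₂ = 466/41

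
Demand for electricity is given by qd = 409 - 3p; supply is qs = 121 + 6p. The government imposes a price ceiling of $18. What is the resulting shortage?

Equilibrium price would be p* = 32, so the ceiling at 18 binds.
At p = 18: qd = 409 − 3(18) = 355, qs = 121 + 6(18) = 229.
Shortage = 355 − 229 = 126.

Shortage = 126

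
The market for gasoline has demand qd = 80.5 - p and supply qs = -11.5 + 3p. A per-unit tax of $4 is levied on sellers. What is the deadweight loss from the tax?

Pre-tax equilibrium: p* = 23, q* = 57.5.
Tax on sellers shifts supply to qs = -11.5 + 3(p − 4) = -23.5 + 3p.
80.5 - p = -23.5 + 3p gives buyer price pb = 26; sellers receive ps = 26 − 4 = 22.
New quantity: q = 80.5 − 1(26) = 54.5.
DWL = ½ × 4 × (57.5 − 54.5) = 6.

Deadweight loss = 6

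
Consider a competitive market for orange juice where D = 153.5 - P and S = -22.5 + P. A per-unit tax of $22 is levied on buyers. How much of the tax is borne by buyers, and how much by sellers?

Pre-tax equilibrium: P* = 88, Q* = 65.5.
Tax on buyers shifts demand to D = 153.5 − 1(P + 22) = 131.5 - P.
131.5 - P = -22.5 + P gives seller price Ps = 77; buyers pay Pb = 77 + 22 = 99.
New quantity: Q = 153.5 − 1(99) = 54.5.
Buyer burden = 99 − 88 = 11; seller burden = 88 − 77 = 11.

Buyers bear $11, sellers bear $11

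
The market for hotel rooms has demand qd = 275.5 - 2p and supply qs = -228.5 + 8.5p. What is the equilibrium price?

Set qd = qs: 275.5 - 2p = -228.5 + 8.5p.
504 = 10.5p, so p* = 48.
q* = 275.5 − 2(48) = 179.5.

p* = 48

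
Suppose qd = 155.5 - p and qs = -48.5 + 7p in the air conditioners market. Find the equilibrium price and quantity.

Set qd = qs: 155.5 - p = -48.5 + 7p.
204 = 8p, so p* = 25.5.
q* = 155.5 − 1(25.5) = 130.

p* = 25.5, q* = 130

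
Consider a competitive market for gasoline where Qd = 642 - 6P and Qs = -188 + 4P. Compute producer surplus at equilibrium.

Equilibrium: 642 - 6P = -188 + 4P gives P* = 83, Q* = 144.
Supply starts at P = 47 (where Qs = 0).
PS = ½(83 − 47)(144) = 2592.

Producer surplus = 2592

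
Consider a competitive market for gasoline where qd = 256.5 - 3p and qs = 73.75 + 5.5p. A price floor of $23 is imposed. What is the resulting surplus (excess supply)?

Equilibrium price would be p* = 21.5, so the floor at 23 binds.
At p = 23: qd = 187.5, qs = 200.25.
Surplus = 200.25 − 187.5 = 12.75.

Surplus = 12.75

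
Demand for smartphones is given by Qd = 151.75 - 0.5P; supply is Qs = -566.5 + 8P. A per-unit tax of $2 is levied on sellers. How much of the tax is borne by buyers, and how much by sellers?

Pre-tax equilibrium: P* = 84.5, Q* = 109.5.
Tax on sellers shifts supply to Qs = -566.5 + 8(P − 2) = -582.5 + 8P.
151.75 - 0.5P = -582.5 + 8P gives buyer price Pb = 2937/34; sellers receive Ps = 2937/34 − 2 = 2869/34.
New quantity: Q = 151.75 − 0.5(2937/34) = 3691/34.
Buyer burden = 2937/34 − 84.5 = 32/17; seller burden = 84.5 − 2869/34 = 2/17.

Buyers bear 32/17, sellers bear 2/17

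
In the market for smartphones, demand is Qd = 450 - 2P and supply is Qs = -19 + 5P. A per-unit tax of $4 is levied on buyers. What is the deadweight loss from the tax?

Pre-tax equilibrium: P* = 67, Q* = 316.
Tax on buyers shifts demand to Qd = 450 − 2(P + 4) = 442 - 2P.
442 - 2P = -19 + 5P gives seller price Ps = 461/7; buyers pay Pb = 461/7 + 4 = 489/7.
New quantity: Q = 450 − 2(489/7) = 2172/7.
DWL = ½ × 4 × (316 − 2172/7) = 80/7.

Deadweight loss = 80/7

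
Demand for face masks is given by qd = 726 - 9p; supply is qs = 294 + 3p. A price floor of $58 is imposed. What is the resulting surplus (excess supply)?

Equilibrium price would be p* = 36, so the floor at 58 binds.
At p = 58: qd = 204, qs = 468.
Surplus = 468 − 204 = 264.

Surplus = 264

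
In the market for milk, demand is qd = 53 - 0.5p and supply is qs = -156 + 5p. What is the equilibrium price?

Set qd = qs: 53 - 0.5p = -156 + 5p.
209 = 5.5p, so p* = 38.
q* = 53 − 0.5(38) = 34.

p* = 38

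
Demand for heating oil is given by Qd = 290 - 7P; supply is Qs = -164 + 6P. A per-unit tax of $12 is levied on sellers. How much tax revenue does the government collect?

Pre-tax equilibrium: P* = 454/13, Q* = 592/13.
Tax on sellers shifts supply to Qs = -164 + 6(P − 12) = -236 + 6P.
290 - 7P = -236 + 6P gives buyer price Pb = 526/13; sellers receive Ps = 526/13 − 12 = 370/13.
New quantity: Q = 290 − 7(526/13) = 88/13.
Revenue = 12 × 88/13 = 1056/13.

Tax revenue = 1056/13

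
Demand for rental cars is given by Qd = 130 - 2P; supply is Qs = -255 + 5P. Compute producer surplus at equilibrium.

Producer surplus = 40

Equilibrium: 130 - 2P = -255 + 5P gives P* = 55, Q* = 20.
Supply starts at P = 51 (where Qs = 0).
PS = ½(55 − 51)(20) = 40.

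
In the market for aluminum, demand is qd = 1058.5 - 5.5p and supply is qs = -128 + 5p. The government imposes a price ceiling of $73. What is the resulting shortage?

Shortage = 420

Equilibrium price would be p* = 113, so the ceiling at 73 binds.
At p = 73: qd = 1058.5 − 5.5(73) = 657, qs = -128 + 5(73) = 237.
Shortage = 657 − 237 = 420.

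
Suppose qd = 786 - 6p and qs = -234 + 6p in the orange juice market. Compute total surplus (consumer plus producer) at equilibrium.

Total surplus = 12696

Equilibrium: 786 - 6p = -234 + 6p gives p* = 85, q* = 276.
Demand choke price: p = 131; supply starts at p = 39.
CS = ½(131 − 85)(276) = 6348; PS = ½(85 − 39)(276) = 6348.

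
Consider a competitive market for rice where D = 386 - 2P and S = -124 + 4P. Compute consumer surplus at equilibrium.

Equilibrium: 386 - 2P = -124 + 4P gives P* = 85, Q* = 216.
Demand choke price (D = 0): P = 193.
CS = ½(193 − 85)(216) = 11664.

Consumer surplus = 11664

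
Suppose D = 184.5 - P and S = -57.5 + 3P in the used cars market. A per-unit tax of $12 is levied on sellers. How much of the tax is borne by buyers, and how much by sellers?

Pre-tax equilibrium: P* = 60.5, Q* = 124.
Tax on sellers shifts supply to S = -57.5 + 3(P − 12) = -93.5 + 3P.
184.5 - P = -93.5 + 3P gives buyer price Pb = 69.5; sellers receive Ps = 69.5 − 12 = 57.5.
New quantity: Q = 184.5 − 1(69.5) = 115.
Buyer burden = 69.5 − 60.5 = 9; seller burden = 60.5 − 57.5 = 3.

Buyers bear $9, sellers bear $3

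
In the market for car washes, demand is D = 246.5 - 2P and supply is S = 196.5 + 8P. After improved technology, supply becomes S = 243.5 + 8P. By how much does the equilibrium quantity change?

Original equilibrium: P* = 5, Q* = 236.5.
New equilibrium: 246.5 - 2P = 243.5 + 8P, so 3 = 10P and P' = 0.3; Q' = 246.5 − 2(0.3) = 245.9.
Change in quantity: 245.9 − 236.5 = 9.4.

ΔQ = 9.4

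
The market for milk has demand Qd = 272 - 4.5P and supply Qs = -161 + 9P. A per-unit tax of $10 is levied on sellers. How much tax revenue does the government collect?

Tax revenue = 2930/3

Pre-tax equilibrium: P* = 866/27, Q* = 383/3.
Tax on sellers shifts supply to Qs = -161 + 9(P − 10) = -251 + 9P.
272 - 4.5P = -251 + 9P gives buyer price Pb = 1046/27; sellers receive Ps = 1046/27 − 10 = 776/27.
New quantity: Q = 272 − 4.5(1046/27) = 293/3.
Revenue = 10 × 293/3 = 2930/3.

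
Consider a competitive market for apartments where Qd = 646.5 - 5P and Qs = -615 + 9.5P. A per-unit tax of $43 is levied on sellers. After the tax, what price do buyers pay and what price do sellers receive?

Buyers pay 3340/29, sellers receive 2093/29

Pre-tax equilibrium: P* = 87, Q* = 211.5.
Tax on sellers shifts supply to Qs = -615 + 9.5(P − 43) = -1023.5 + 9.5P.
646.5 - 5P = -1023.5 + 9.5P gives buyer price Pb = 3340/29; sellers receive Ps = 3340/29 − 43 = 2093/29.
New quantity: Q = 646.5 − 5(3340/29) = 4097/58.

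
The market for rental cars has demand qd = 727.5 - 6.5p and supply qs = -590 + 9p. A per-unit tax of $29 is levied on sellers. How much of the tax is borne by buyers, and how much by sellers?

Buyers bear 522/31, sellers bear 377/31

Pre-tax equilibrium: p* = 85, q* = 175.
Tax on sellers shifts supply to qs = -590 + 9(p − 29) = -851 + 9p.
727.5 - 6.5p = -851 + 9p gives buyer price pb = 3157/31; sellers receive ps = 3157/31 − 29 = 2258/31.
New quantity: q = 727.5 − 6.5(3157/31) = 2032/31.
Buyer burden = 3157/31 − 85 = 522/31; seller burden = 85 − 2258/31 = 377/31.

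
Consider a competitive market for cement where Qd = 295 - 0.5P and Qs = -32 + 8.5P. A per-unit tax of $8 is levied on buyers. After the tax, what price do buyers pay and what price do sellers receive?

Pre-tax equilibrium: P* = 109/3, Q* = 1661/6.
Tax on buyers shifts demand to Qd = 295 − 0.5(P + 8) = 291 - 0.5P.
291 - 0.5P = -32 + 8.5P gives seller price Ps = 323/9; buyers pay Pb = 323/9 + 8 = 395/9.
New quantity: Q = 295 − 0.5(395/9) = 4915/18.

Buyers pay 395/9, sellers receive 323/9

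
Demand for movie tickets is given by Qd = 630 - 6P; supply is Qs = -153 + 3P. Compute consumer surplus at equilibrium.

Consumer surplus = 972

Equilibrium: 630 - 6P = -153 + 3P gives P* = 87, Q* = 108.
Demand choke price (Qd = 0): P = 105.
CS = ½(105 − 87)(108) = 972.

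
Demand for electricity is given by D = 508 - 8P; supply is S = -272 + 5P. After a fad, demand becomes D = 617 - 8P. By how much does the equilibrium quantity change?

Original equilibrium: P* = 60, Q* = 28.
New equilibrium: 617 - 8P = -272 + 5P, so 889 = 13P and P' = 889/13; Q' = 617 − 8(889/13) = 909/13.
Change in quantity: 909/13 − 28 = 545/13.

ΔQ = 545/13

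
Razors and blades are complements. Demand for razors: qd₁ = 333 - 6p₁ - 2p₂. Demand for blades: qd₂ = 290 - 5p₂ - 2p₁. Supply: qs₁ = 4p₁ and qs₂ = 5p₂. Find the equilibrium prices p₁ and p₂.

Market 1: 333 - 6p₁ - 2p₂ = 4p₁ → 10p₁ + 2p₂ = 333.
Market 2: 10p₂ + 2p₁ = 290.
Eliminating p₂: 10×(1) − 2×(2) gives 96p₁ = 2750, so p₁ = 1375/48.
Back-substitute into (2): p₂ = (290 − 2×1375/48) / 10 = 1117/48.

p₁ = 1375/48, p₂ = 1117/48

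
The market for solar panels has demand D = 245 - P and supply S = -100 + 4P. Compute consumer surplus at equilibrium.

Consumer surplus = 15488

Equilibrium: 245 - P = -100 + 4P gives P* = 69, Q* = 176.
Demand choke price (D = 0): P = 245.
CS = ½(245 − 69)(176) = 15488.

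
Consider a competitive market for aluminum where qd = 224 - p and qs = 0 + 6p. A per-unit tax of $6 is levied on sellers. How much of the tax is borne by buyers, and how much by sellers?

Pre-tax equilibrium: p* = 32, q* = 192.
Tax on sellers shifts supply to qs = 0 + 6(p − 6) = -36 + 6p.
224 - p = -36 + 6p gives buyer price pb = 260/7; sellers receive ps = 260/7 − 6 = 218/7.
New quantity: q = 224 − 1(260/7) = 1308/7.
Buyer burden = 260/7 − 32 = 36/7; seller burden = 32 − 218/7 = 6/7.

Buyers bear 36/7, sellers bear 6/7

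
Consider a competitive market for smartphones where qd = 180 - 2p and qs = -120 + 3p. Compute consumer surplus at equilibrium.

Consumer surplus = 900

Equilibrium: 180 - 2p = -120 + 3p gives p* = 60, q* = 60.
Demand choke price (qd = 0): p = 90.
CS = ½(90 − 60)(60) = 900.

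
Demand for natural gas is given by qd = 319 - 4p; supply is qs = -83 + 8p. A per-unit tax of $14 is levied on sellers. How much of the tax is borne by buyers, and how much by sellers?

Buyers bear 28/3, sellers bear 14/3

Pre-tax equilibrium: p* = 33.5, q* = 185.
Tax on sellers shifts supply to qs = -83 + 8(p − 14) = -195 + 8p.
319 - 4p = -195 + 8p gives buyer price pb = 257/6; sellers receive ps = 257/6 − 14 = 173/6.
New quantity: q = 319 − 4(257/6) = 443/3.
Buyer burden = 257/6 − 33.5 = 28/3; seller burden = 33.5 − 173/6 = 14/3.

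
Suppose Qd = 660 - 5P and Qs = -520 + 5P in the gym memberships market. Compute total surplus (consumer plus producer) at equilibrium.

Equilibrium: 660 - 5P = -520 + 5P gives P* = 118, Q* = 70.
Demand choke price: P = 132; supply starts at P = 104.
CS = ½(132 − 118)(70) = 490; PS = ½(118 − 104)(70) = 490.

Total surplus = 980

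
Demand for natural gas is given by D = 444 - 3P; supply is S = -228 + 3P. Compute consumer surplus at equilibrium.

Consumer surplus = 1944

Equilibrium: 444 - 3P = -228 + 3P gives P* = 112, Q* = 108.
Demand choke price (D = 0): P = 148.
CS = ½(148 − 112)(108) = 1944.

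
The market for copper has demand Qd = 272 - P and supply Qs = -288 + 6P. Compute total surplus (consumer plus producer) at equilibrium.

Total surplus = 21504

Equilibrium: 272 - P = -288 + 6P gives P* = 80, Q* = 192.
Demand choke price: P = 272; supply starts at P = 48.
CS = ½(272 − 80)(192) = 18432; PS = ½(80 − 48)(192) = 3072.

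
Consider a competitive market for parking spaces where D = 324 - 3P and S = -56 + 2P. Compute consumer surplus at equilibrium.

Equilibrium: 324 - 3P = -56 + 2P gives P* = 76, Q* = 96.
Demand choke price (D = 0): P = 108.
CS = ½(108 − 76)(96) = 1536.

Consumer surplus = 1536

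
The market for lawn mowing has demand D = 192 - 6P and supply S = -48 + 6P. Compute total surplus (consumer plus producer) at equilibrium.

Equilibrium: 192 - 6P = -48 + 6P gives P* = 20, Q* = 72.
Demand choke price: P = 32; supply starts at P = 8.
CS = ½(32 − 20)(72) = 432; PS = ½(20 − 8)(72) = 432.

Total surplus = 864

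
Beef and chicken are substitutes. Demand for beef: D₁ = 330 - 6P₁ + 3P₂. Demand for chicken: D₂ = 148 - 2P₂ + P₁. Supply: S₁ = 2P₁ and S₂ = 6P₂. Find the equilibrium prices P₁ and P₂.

P₁ = 3084/61, P₂ = 1514/61

Market 1: 330 - 6P₁ + 3P₂ = 2P₁ → 8P₁ - 3P₂ = 330.
Market 2: 8P₂ - P₁ = 148.
Eliminating P₂: 8×(1) + 3×(2) gives 61P₁ = 3084, so P₁ = 3084/61.
Back-substitute into (2): P₂ = (148 + 1×3084/61) / 8 = 1514/61.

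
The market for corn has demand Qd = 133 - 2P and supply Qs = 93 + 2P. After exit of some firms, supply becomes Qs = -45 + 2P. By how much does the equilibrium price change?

ΔP = 34.5

Original equilibrium: P* = 10, Q* = 113.
New equilibrium: 133 - 2P = -45 + 2P, so 178 = 4P and P' = 44.5; Q' = 133 − 2(44.5) = 44.
Change in price: 44.5 − 10 = 34.5.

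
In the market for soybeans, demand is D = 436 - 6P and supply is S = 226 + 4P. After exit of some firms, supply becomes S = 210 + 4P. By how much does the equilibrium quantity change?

ΔQ = -9.6

Original equilibrium: P* = 21, Q* = 310.
New equilibrium: 436 - 6P = 210 + 4P, so 226 = 10P and P' = 22.6; Q' = 436 − 6(22.6) = 300.4.
Change in quantity: 300.4 − 310 = -9.6.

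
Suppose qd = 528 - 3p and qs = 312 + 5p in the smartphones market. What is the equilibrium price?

Set qd = qs: 528 - 3p = 312 + 5p.
216 = 8p, so p* = 27.
q* = 528 − 3(27) = 447.

p* = 27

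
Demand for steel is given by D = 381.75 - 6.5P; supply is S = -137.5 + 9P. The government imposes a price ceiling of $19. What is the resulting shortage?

Shortage = 224.75

Equilibrium price would be P* = 33.5, so the ceiling at 19 binds.
At P = 19: D = 381.75 − 6.5(19) = 258.25, S = -137.5 + 9(19) = 33.5.
Shortage = 258.25 − 33.5 = 224.75.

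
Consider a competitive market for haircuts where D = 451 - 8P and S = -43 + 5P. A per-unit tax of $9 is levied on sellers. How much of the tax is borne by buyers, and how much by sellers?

Buyers bear 45/13, sellers bear 72/13

Pre-tax equilibrium: P* = 38, Q* = 147.
Tax on sellers shifts supply to S = -43 + 5(P − 9) = -88 + 5P.
451 - 8P = -88 + 5P gives buyer price Pb = 539/13; sellers receive Ps = 539/13 − 9 = 422/13.
New quantity: Q = 451 − 8(539/13) = 1551/13.
Buyer burden = 539/13 − 38 = 45/13; seller burden = 38 − 422/13 = 72/13.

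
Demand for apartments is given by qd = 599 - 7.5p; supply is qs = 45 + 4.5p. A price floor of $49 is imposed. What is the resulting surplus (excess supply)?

Surplus = 34

Equilibrium price would be p* = 277/6, so the floor at 49 binds.
At p = 49: qd = 231.5, qs = 265.5.
Surplus = 265.5 − 231.5 = 34.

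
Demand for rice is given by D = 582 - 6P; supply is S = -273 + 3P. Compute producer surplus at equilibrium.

Equilibrium: 582 - 6P = -273 + 3P gives P* = 95, Q* = 12.
Supply starts at P = 91 (where S = 0).
PS = ½(95 − 91)(12) = 24.

Producer surplus = 24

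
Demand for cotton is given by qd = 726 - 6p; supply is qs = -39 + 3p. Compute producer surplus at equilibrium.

Equilibrium: 726 - 6p = -39 + 3p gives p* = 85, q* = 216.
Supply starts at p = 13 (where qs = 0).
PS = ½(85 − 13)(216) = 7776.

Producer surplus = 7776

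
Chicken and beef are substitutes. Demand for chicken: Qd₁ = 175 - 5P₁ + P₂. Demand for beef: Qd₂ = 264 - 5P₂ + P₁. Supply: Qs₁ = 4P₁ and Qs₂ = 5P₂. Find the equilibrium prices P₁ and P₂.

Market 1: 175 - 5P₁ + P₂ = 4P₁ → 9P₁ - P₂ = 175.
Market 2: 10P₂ - P₁ = 264.
Eliminating P₂: 10×(1) + 1×(2) gives 89P₁ = 2014, so P₁ = 2014/89.
Back-substitute into (2): P₂ = (264 + 1×2014/89) / 10 = 2551/89.

P₁ = 2014/89, P₂ = 2551/89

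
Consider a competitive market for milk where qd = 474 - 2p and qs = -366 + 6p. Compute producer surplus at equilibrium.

Producer surplus = 5808

Equilibrium: 474 - 2p = -366 + 6p gives p* = 105, q* = 264.
Supply starts at p = 61 (where qs = 0).
PS = ½(105 − 61)(264) = 5808.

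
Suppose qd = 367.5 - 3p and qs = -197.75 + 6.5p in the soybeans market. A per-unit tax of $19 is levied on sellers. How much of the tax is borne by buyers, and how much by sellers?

Buyers bear $13, sellers bear $6

Pre-tax equilibrium: p* = 59.5, q* = 189.
Tax on sellers shifts supply to qs = -197.75 + 6.5(p − 19) = -321.25 + 6.5p.
367.5 - 3p = -321.25 + 6.5p gives buyer price pb = 72.5; sellers receive ps = 72.5 − 19 = 53.5.
New quantity: q = 367.5 − 3(72.5) = 150.
Buyer burden = 72.5 − 59.5 = 13; seller burden = 59.5 − 53.5 = 6.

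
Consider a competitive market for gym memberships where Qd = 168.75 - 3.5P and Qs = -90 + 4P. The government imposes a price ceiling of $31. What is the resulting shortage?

Shortage = 26.25

Equilibrium price would be P* = 34.5, so the ceiling at 31 binds.
At P = 31: Qd = 168.75 − 3.5(31) = 60.25, Qs = -90 + 4(31) = 34.
Shortage = 60.25 − 34 = 26.25.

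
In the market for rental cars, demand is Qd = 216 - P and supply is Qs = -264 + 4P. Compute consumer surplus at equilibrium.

Consumer surplus = 7200

Equilibrium: 216 - P = -264 + 4P gives P* = 96, Q* = 120.
Demand choke price (Qd = 0): P = 216.
CS = ½(216 − 96)(120) = 7200.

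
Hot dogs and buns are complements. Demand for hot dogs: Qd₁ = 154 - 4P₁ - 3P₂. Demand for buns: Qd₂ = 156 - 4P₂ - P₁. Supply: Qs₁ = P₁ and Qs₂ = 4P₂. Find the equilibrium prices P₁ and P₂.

P₁ = 764/37, P₂ = 626/37

Market 1: 154 - 4P₁ - 3P₂ = P₁ → 5P₁ + 3P₂ = 154.
Market 2: 8P₂ + P₁ = 156.
Eliminating P₂: 8×(1) − 3×(2) gives 37P₁ = 764, so P₁ = 764/37.
Back-substitute into (2): P₂ = (156 − 1×764/37) / 8 = 626/37.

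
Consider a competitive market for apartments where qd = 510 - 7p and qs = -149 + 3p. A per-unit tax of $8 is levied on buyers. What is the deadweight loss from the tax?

Pre-tax equilibrium: p* = 65.9, q* = 48.7.
Tax on buyers shifts demand to qd = 510 − 7(p + 8) = 454 - 7p.
454 - 7p = -149 + 3p gives seller price ps = 60.3; buyers pay pb = 60.3 + 8 = 68.3.
New quantity: q = 510 − 7(68.3) = 31.9.
DWL = ½ × 8 × (48.7 − 31.9) = 67.2.

Deadweight loss = 67.2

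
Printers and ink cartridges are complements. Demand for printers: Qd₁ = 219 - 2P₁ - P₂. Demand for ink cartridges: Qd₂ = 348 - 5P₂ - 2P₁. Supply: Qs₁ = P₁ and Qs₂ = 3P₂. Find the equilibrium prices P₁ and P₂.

P₁ = 702/11, P₂ = 303/11

Market 1: 219 - 2P₁ - P₂ = P₁ → 3P₁ + P₂ = 219.
Market 2: 8P₂ + 2P₁ = 348.
Eliminating P₂: 8×(1) − 1×(2) gives 22P₁ = 1404, so P₁ = 702/11.
Back-substitute into (2): P₂ = (348 − 2×702/11) / 8 = 303/11.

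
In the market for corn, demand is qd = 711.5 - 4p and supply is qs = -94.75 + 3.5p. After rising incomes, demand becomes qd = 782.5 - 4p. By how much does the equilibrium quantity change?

Δq = 497/15

Original equilibrium: p* = 107.5, q* = 281.5.
New equilibrium: 782.5 - 4p = -94.75 + 3.5p, so 877.25 = 7.5p and p' = 3509/30; q' = 782.5 − 4(3509/30) = 9439/30.
Change in quantity: 9439/30 − 281.5 = 497/15.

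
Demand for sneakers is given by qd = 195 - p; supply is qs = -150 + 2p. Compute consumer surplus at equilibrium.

Equilibrium: 195 - p = -150 + 2p gives p* = 115, q* = 80.
Demand choke price (qd = 0): p = 195.
CS = ½(195 − 115)(80) = 3200.

Consumer surplus = 3200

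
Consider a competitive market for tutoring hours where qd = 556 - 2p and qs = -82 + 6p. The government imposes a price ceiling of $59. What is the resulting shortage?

Equilibrium price would be p* = 79.75, so the ceiling at 59 binds.
At p = 59: qd = 556 − 2(59) = 438, qs = -82 + 6(59) = 272.
Shortage = 438 − 272 = 166.

Shortage = 166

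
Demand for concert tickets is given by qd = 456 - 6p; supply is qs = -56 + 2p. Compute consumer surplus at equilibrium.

Equilibrium: 456 - 6p = -56 + 2p gives p* = 64, q* = 72.
Demand choke price (qd = 0): p = 76.
CS = ½(76 − 64)(72) = 432.

Consumer surplus = 432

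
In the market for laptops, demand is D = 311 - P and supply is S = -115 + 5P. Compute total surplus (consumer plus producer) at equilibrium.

Total surplus = 34560

Equilibrium: 311 - P = -115 + 5P gives P* = 71, Q* = 240.
Demand choke price: P = 311; supply starts at P = 23.
CS = ½(311 − 71)(240) = 28800; PS = ½(71 − 23)(240) = 5760.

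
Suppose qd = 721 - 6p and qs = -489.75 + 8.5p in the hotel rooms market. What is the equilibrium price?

Set qd = qs: 721 - 6p = -489.75 + 8.5p.
1210.75 = 14.5p, so p* = 83.5.
q* = 721 − 6(83.5) = 220.

p* = 83.5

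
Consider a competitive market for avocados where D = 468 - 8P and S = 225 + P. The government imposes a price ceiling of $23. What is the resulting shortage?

Shortage = 36

Equilibrium price would be P* = 27, so the ceiling at 23 binds.
At P = 23: D = 468 − 8(23) = 284, S = 225 + 1(23) = 248.
Shortage = 284 − 248 = 36.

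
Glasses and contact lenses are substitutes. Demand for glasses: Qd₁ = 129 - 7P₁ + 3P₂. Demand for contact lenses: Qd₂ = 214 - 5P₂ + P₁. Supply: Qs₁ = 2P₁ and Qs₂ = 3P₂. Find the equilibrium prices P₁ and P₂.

Market 1: 129 - 7P₁ + 3P₂ = 2P₁ → 9P₁ - 3P₂ = 129.
Market 2: 8P₂ - P₁ = 214.
Eliminating P₂: 8×(1) + 3×(2) gives 69P₁ = 1674, so P₁ = 558/23.
Back-substitute into (2): P₂ = (214 + 1×558/23) / 8 = 685/23.

P₁ = 558/23, P₂ = 685/23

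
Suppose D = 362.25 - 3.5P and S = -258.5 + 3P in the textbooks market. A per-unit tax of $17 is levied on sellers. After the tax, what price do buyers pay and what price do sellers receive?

Pre-tax equilibrium: P* = 95.5, Q* = 28.
Tax on sellers shifts supply to S = -258.5 + 3(P − 17) = -309.5 + 3P.
362.25 - 3.5P = -309.5 + 3P gives buyer price Pb = 2687/26; sellers receive Ps = 2687/26 − 17 = 2245/26.
New quantity: Q = 362.25 − 3.5(2687/26) = 7/13.

Buyers pay 2687/26, sellers receive 2245/26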